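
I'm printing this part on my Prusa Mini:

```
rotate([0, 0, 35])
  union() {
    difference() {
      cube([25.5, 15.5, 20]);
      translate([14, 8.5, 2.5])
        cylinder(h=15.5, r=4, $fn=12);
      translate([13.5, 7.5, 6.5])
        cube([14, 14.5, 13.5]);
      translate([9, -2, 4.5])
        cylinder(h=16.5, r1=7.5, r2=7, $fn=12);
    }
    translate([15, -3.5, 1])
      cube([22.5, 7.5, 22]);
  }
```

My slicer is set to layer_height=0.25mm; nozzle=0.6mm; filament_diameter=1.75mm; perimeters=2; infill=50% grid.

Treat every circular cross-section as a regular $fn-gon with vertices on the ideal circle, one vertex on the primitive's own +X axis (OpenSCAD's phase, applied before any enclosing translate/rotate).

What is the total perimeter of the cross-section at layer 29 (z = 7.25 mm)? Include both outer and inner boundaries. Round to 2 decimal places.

At z = 7.25 mm: the cube (footprint 25.5×15.5) is included at this height (perimeter 82.00 mm); the r=4 cylinder at (14, 8.5) gives a regular 12-gon of circumradius 4 (constant along its height) (perimeter = 2·12·4.000·sin(180°/12) = 24.85 mm); the cube at (13.5, 7.5) is present — its section is the full 14×14.5 rectangle (perimeter 57.00 mm); the cone at (9, -2): at t=0.167 of its height the radius interpolates to r₁+(r₂−r₁)t = 7.417, giving a regular 12-gon of that circumradius (perimeter = 2·12·7.417·sin(180°/12) = 46.07 mm); After the difference (first − rest): starting from the 25.5×15.5 cube, the r=4 cylinder at (14, 8.5) lies wholly inside it (removes its full 48.00 mm² and its 24.85 mm outline becomes a hole wall); the 14×14.5 cube at (13.5, 7.5) partially overlaps it — only the 77.67 mm² overlap (of its 203.00 mm²) is removed, clipping the outline; the cone at (9, -2) partially overlaps it — only the 53.92 mm² overlap (of its 165.02 mm²) is removed, clipping the outline — boundary = 95.12 mm; the 22.5×7.5 cube at (15, -3.5) contributes its full rectangle (perimeter 60.00 mm); Merging all regions: the regions partially overlap (shared area 40.80 mm²), so the edge portions inside another operand are dropped and the merged outline is re-measured after clipping — boundary = 126.76 mm; (rotated 35° about Z; rotation is an isometry so areas/perimeters/island counts are preserved). Overall, the cross-section is a single solid region. Total boundary length (outer) = 126.76 mm.

126.76 mm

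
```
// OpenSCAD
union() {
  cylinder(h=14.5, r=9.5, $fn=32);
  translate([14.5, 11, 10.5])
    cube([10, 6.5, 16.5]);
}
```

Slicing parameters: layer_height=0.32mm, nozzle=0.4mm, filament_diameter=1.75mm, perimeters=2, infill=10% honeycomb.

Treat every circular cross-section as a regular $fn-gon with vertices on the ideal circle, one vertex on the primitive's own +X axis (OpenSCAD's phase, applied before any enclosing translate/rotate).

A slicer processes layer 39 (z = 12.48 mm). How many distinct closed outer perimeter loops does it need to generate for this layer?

2

At z = 12.48 mm: the r=9.5 cylinder contributes a regular 32-gon of circumradius 9.5; the 10×6.5 cube at (14.5, 11) contributes its full rectangle; Merging all regions: the 2 present regions are separate (no shared area or edge), so areas and boundary lengths simply add and each stays a separate island — 2 connected regions. The result has 2 disconnected regions.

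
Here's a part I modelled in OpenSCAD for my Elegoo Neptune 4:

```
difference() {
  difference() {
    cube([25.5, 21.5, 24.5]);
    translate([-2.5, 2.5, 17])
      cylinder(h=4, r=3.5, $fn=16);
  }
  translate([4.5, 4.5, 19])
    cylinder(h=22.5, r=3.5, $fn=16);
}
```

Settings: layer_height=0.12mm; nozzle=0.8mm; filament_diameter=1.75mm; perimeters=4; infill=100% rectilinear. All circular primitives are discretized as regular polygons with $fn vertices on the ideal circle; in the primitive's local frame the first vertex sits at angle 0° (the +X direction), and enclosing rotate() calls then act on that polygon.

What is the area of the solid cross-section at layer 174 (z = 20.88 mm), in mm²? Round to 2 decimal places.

507.62 mm²

At z = 20.88 mm: the cube is present — its section is the full 25.5×21.5 rectangle (area 548.25 mm²); the cylinder at (-2.5, 2.5): section is a regular 16-gon, circumradius r=3.5 (area = (16/2)·3.500²·sin(360°/16) = 37.50 mm²); Taking the first minus the rest: starting from the 25.5×21.5 cube (548.25 mm²), the r=3.5 cylinder at (-2.5, 2.5) partially overlaps it — only the 3.13 mm² overlap (of its 37.50 mm²) is removed, clipping the outline — area = 545.12 mm²; the r=3.5 cylinder at (4.5, 4.5) gives a regular 16-gon of circumradius 3.5 (constant along its height) (area = (16/2)·3.500²·sin(360°/16) = 37.50 mm²); Taking the first minus the rest: starting from the result so far (545.12 mm²), the r=3.5 cylinder at (4.5, 4.5) lies wholly inside it (removes its full 37.50 mm² and its 21.85 mm outline becomes a hole wall) — area = 507.62 mm². Overall, the cross-section is one region with 1 hole. Net area = 507.62 mm².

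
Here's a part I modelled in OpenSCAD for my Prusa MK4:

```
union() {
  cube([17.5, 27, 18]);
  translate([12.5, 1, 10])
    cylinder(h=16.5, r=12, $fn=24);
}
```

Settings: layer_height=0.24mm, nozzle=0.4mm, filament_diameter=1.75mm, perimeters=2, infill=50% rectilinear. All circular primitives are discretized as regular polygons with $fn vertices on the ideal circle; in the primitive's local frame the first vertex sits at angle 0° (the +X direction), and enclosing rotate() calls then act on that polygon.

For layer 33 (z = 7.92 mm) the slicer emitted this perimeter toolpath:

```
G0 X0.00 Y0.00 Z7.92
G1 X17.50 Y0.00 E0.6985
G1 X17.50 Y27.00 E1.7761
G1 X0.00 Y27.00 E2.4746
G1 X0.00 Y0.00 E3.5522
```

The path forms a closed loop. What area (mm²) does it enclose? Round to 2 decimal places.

Apply the shoelace formula to the sequence of (X, Y) vertices; enclosed area = 472.50 mm².

472.50 mm²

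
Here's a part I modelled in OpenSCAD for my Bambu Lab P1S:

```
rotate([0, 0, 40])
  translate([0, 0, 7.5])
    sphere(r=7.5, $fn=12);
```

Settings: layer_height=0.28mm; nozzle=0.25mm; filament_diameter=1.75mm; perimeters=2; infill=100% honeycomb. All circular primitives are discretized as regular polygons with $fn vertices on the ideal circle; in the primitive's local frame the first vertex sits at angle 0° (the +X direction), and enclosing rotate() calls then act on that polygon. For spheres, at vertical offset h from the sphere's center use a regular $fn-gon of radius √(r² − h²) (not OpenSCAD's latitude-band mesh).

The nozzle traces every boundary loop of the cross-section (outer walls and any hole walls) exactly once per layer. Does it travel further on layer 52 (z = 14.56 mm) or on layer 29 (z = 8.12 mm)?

Layer 52 (z = 14.56): the sphere: section is a regular 12-gon, circumradius = √(r²−h²) = √(7.5²−7.06²) = 2.531 (perimeter = 2·12·2.531·sin(180°/12) = 15.72 mm); (rotated 40° about Z; rotation is an isometry so areas/perimeters/island counts are preserved). So its perimeter = 15.72 mm. Layer 29 (z = 8.12): the r=7.5 sphere slices to a regular 12-gon of circumradius 7.474 (√(r²−h²) with h=0.62 from center) (perimeter = 2·12·7.474·sin(180°/12) = 46.43 mm); (rotated 40° about Z; rotation is an isometry so areas/perimeters/island counts are preserved). So its perimeter = 46.43 mm. Layer 29 is larger (46.43 vs 15.72 mm).

layer 29 (z = 8.12 mm)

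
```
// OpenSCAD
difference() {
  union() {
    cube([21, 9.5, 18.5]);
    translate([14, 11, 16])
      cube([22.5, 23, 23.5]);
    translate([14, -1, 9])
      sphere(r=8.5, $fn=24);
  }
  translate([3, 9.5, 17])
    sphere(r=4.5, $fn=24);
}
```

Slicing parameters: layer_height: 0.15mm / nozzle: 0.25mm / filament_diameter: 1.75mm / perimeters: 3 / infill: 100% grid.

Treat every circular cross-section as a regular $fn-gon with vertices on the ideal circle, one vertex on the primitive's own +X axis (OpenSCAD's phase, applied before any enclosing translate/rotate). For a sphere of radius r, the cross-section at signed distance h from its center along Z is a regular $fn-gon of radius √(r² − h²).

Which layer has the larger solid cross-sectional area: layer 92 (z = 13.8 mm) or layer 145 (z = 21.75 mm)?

layer 145 (z = 21.75 mm)

Layer 92 (z = 13.8): the cube (footprint 21×9.5) is included at this height (area 199.50 mm²); the cube at (14, 11) does not reach this height (z outside [16, 39.5]); the r=8.5 sphere at (14, -1) slices to a regular 24-gon of circumradius 7.015 (√(r²−h²) with h=4.8 from center) (area = (24/2)·7.015²·sin(360°/24) = 152.84 mm²); Combining (union): the regions partially overlap — summed areas 352.34 mm² minus the doubly-counted overlap 62.52 mm² gives 289.82 mm² — area = 289.82 mm²; the sphere at (3, 9.5): section is a regular 24-gon, circumradius = √(r²−h²) = √(4.5²−3.2²) = 3.164 (area = (24/2)·3.164²·sin(360°/24) = 31.09 mm²); Subtracting the remaining from the first: starting from that combined region (289.82 mm²), the r=4.5 sphere at (3, 9.5) partially overlaps it — only the 15.45 mm² overlap (of its 31.09 mm²) is removed, clipping the outline — area = 274.37 mm². So its area = 274.37 mm². Layer 145 (z = 21.75): the cube does not reach this height (z outside [0, 18.5]); the cube at (14, 11) (footprint 22.5×23) is included at this height (area 517.50 mm²); the sphere at (14, -1) is not intersected at this z (|z−center|=12.750 > r=8.5); Taking the union: only the 22.5×23 cube at (14, 11) is present, so the union is just that shape — area = 517.50 mm²; the sphere at (3, 9.5) does not reach this height (|z−center|=4.750 > r=4.5); Taking the first minus the rest: none of the subtracted shapes is present at this height, so the result so far is unchanged — area = 517.50 mm². So its area = 517.50 mm². Layer 145 is larger (517.50 vs 274.37 mm²).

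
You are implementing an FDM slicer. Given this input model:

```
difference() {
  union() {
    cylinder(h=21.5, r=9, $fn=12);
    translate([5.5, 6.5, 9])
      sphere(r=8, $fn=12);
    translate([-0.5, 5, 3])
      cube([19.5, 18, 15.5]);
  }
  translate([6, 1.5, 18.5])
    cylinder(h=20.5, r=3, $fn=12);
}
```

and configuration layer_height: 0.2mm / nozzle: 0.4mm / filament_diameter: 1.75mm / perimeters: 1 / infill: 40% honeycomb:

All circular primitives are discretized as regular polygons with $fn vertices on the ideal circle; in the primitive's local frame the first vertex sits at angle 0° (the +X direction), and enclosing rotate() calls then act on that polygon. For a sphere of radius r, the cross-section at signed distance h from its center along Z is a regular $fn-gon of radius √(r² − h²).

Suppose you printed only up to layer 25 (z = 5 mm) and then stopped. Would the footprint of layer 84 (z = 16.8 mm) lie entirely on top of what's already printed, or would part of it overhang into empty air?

entirely on top

Compare the two slices. At z = 5: the r=9 cylinder contributes a regular 12-gon of circumradius 9 (area = (12/2)·9.000²·sin(360°/12) = 243.00 mm²); the r=8 sphere at (5.5, 6.5) slices to a regular 12-gon of circumradius 6.928 (√(r²−h²) with h=4 from center) (area = (12/2)·6.928²·sin(360°/12) = 144.00 mm²); the 19.5×18 cube at (-0.5, 5) contributes its full rectangle (area 351.00 mm²); Merging all regions: the regions partially overlap — summed areas 738.00 mm² minus the doubly-counted overlap 153.02 mm² gives 584.98 mm² — area = 584.98 mm²; the cylinder at (6, 1.5) does not reach this height (z outside [18.5, 39]); After the difference (first − rest): none of the subtracted shapes is present at this height, so that combined region is unchanged — area = 584.98 mm². At z = 16.8: the r=9 cylinder contributes a regular 12-gon of circumradius 9 (area = (12/2)·9.000²·sin(360°/12) = 243.00 mm²); the r=8 sphere at (5.5, 6.5) contributes a regular 12-gon of circumradius √(8²−7.8²) = 1.778 (area = (12/2)·1.778²·sin(360°/12) = 9.48 mm²); the cube at (-0.5, 5) (footprint 19.5×18) is included at this height (area 351.00 mm²); Combining (union): the regions partially overlap — summed areas 603.48 mm² minus the doubly-counted overlap 30.64 mm² gives 572.84 mm² — area = 572.84 mm²; the cylinder at (6, 1.5) is not intersected at this z (z outside [18.5, 39]); Taking the first minus the rest: none of the subtracted shapes is present at this height, so that combined region is unchanged — area = 572.84 mm². Checking containment: the cross-section at z = 16.8 is a subset of the cross-section at z = 5.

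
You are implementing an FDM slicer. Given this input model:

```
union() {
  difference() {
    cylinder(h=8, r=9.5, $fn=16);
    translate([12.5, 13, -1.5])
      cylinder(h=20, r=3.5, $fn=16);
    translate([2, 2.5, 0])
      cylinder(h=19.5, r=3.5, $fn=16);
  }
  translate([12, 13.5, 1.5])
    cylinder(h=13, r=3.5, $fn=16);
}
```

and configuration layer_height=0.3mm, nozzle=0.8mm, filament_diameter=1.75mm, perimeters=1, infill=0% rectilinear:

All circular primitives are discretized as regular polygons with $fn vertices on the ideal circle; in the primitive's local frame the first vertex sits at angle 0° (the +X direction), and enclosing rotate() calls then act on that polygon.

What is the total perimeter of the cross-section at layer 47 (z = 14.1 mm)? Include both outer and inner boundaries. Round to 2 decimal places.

21.85 mm

At z = 14.1 mm: the cylinder is not intersected at this z (z outside [0, 8]); the r=3.5 cylinder at (12.5, 13) contributes a regular 16-gon of circumradius 3.5 (perimeter = 2·16·3.500·sin(180°/16) = 21.85 mm); the r=3.5 cylinder at (2, 2.5) contributes a regular 16-gon of circumradius 3.5 (perimeter = 2·16·3.500·sin(180°/16) = 21.85 mm); After the difference (first − rest): the first operand is absent here, so nothing remains; the r=3.5 cylinder at (12, 13.5) contributes a regular 16-gon of circumradius 3.5 (perimeter = 2·16·3.500·sin(180°/16) = 21.85 mm); Taking the union: only the r=3.5 cylinder at (12, 13.5) is present, so the union is just that shape — boundary = 21.85 mm. Overall, the cross-section is a single solid region. Total boundary length (outer) = 21.85 mm.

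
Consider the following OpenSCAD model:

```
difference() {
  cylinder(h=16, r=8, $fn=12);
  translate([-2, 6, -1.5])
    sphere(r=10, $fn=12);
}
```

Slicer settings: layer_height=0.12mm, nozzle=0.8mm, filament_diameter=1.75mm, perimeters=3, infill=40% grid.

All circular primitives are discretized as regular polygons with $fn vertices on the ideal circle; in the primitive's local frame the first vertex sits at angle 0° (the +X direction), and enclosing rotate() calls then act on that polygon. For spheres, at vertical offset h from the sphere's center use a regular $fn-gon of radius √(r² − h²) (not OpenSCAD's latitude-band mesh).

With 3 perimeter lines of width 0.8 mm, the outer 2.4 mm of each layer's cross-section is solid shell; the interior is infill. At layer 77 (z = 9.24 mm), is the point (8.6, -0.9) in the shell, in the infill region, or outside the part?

outside

At z = 9.24 mm: the r=8 cylinder contributes a regular 12-gon of circumradius 8; the sphere at (-2, 6) is not intersected at this z (|z−center|=10.740 > r=10); After the difference (first − rest): none of the subtracted shapes is present at this height, so the r=8 cylinder is unchanged — 1 connected region. Overall, the cross-section is a single solid region. The nearest boundary edge runs (6.93, -4.00)→(8.00, 0.00); distance from the point to it = 0.81 mm. The point is not inside any of the regions above, so it lies outside the cross-section (0.81 mm from the nearest boundary).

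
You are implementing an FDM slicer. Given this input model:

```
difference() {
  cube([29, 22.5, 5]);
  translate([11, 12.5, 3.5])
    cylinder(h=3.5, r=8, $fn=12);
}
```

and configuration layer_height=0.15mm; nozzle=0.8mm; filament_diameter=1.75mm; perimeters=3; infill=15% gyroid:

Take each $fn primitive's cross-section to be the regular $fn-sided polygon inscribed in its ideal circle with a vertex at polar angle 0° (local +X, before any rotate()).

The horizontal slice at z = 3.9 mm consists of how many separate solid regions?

1

At z = 3.9 mm: the 29×22.5 cube contributes its full rectangle; the r=8 cylinder at (11, 12.5) gives a regular 12-gon of circumradius 8 (constant along its height); Taking the first minus the rest: starting from the 29×22.5 cube, the r=8 cylinder at (11, 12.5) lies wholly inside it (removes its full 192.00 mm² and its 49.69 mm outline becomes a hole wall) — 1 connected region with 1 hole. The result has 1 disconnected region.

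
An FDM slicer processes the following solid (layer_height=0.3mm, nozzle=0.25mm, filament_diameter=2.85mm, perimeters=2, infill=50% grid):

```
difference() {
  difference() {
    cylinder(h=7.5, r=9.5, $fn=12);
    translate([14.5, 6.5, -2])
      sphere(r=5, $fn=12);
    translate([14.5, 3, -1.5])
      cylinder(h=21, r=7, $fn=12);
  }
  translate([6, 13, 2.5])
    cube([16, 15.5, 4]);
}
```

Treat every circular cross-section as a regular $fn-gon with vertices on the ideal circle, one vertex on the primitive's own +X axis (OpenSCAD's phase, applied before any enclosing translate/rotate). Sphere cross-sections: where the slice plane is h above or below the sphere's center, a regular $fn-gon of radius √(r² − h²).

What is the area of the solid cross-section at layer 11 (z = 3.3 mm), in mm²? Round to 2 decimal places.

At z = 3.3 mm: the r=9.5 cylinder contributes a regular 12-gon of circumradius 9.5 (area = (12/2)·9.500²·sin(360°/12) = 270.75 mm²); the sphere at (14.5, 6.5) is not intersected at this z (|z−center|=5.300 > r=5); the r=7 cylinder at (14.5, 3) contributes a regular 12-gon of circumradius 7 (area = (12/2)·7.000²·sin(360°/12) = 147.00 mm²); Subtracting the remaining from the first: starting from the r=9.5 cylinder (270.75 mm²), the r=7 cylinder at (14.5, 3) partially overlaps it — only the 5.76 mm² overlap (of its 147.00 mm²) is removed, clipping the outline — area = 264.99 mm²; the cube at (6, 13) (footprint 16×15.5) is included at this height (area 248.00 mm²); After the difference (first − rest): starting from that combined region (264.99 mm²), the 16×15.5 cube at (6, 13) misses the remaining region (no effect) — area = 264.99 mm². Overall, the cross-section is a single solid region. Net area = 264.99 mm².

264.99 mm²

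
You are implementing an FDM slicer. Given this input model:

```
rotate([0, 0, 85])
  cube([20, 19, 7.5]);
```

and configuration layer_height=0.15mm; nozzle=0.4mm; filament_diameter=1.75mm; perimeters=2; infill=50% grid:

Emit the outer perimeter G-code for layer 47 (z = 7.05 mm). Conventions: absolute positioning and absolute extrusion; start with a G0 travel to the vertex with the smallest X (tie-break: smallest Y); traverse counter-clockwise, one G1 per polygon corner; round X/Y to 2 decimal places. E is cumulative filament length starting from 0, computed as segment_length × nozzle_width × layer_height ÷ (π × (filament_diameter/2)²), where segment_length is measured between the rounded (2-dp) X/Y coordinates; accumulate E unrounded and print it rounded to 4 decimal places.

At z = 7.05 mm: the 20×19 cube contributes its full rectangle; (whole slice rotated 85° about Z — lengths, areas and connectivity unchanged). The outline is a single polygon with 4 vertices. Extrusion per mm of travel: 0.4 × 0.15 / (π × 0.875²) = 0.024945. Accumulating E over each segment gives final E = 1.9454.

G0 X-18.93 Y1.66 Z7.05
G1 X0.00 Y0.00 E0.4740
G1 X1.74 Y19.92 E0.9728
G1 X-17.18 Y21.58 E1.4466
G1 X-18.93 Y1.66 E1.9454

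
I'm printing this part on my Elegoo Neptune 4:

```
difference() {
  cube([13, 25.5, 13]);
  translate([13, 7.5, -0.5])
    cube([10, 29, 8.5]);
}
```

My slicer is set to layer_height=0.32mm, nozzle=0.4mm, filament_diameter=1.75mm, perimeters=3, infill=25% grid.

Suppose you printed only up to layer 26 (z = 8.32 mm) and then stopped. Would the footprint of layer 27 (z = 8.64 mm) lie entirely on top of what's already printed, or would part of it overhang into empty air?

entirely on top

Compare the two slices. At z = 8.32: the 13×25.5 cube contributes its full rectangle (area 331.50 mm²); the cube at (13, 7.5) does not reach this height (z outside [-0.5, 8]); Subtracting the remaining from the first: none of the subtracted shapes is present at this height, so the 13×25.5 cube is unchanged — area = 331.50 mm². At z = 8.64: the 13×25.5 cube contributes its full rectangle (area 331.50 mm²); the cube at (13, 7.5) is not intersected at this z (z outside [-0.5, 8]); Subtracting the remaining from the first: none of the subtracted shapes is present at this height, so the 13×25.5 cube is unchanged — area = 331.50 mm². Checking containment: the cross-section at z = 8.64 is a subset of the cross-section at z = 8.32.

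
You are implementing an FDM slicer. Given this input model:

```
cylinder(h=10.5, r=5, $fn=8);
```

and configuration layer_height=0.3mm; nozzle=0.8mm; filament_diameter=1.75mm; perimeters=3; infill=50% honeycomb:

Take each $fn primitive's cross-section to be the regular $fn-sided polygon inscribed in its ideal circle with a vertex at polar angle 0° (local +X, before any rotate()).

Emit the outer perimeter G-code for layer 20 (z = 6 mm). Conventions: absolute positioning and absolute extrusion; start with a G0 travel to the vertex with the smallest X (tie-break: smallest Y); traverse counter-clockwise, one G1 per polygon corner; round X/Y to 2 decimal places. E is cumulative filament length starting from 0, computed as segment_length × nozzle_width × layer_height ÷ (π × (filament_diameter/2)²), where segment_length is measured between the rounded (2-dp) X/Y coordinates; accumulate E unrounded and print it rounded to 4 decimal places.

At z = 6 mm: the cylinder: section is a regular 8-gon, circumradius r=5. The outline is a single polygon with 8 vertices. Extrusion per mm of travel: 0.8 × 0.3 / (π × 0.875²) = 0.099780. Accumulating E over each segment gives final E = 3.0567.

G0 X-5.00 Y0.00 Z6.00
G1 X-3.54 Y-3.54 E0.3821
G1 X0.00 Y-5.00 E0.7642
G1 X3.54 Y-3.54 E1.1463
G1 X5.00 Y0.00 E1.5283
G1 X3.54 Y3.54 E1.9104
G1 X0.00 Y5.00 E2.2925
G1 X-3.54 Y3.54 E2.6746
G1 X-5.00 Y0.00 E3.0567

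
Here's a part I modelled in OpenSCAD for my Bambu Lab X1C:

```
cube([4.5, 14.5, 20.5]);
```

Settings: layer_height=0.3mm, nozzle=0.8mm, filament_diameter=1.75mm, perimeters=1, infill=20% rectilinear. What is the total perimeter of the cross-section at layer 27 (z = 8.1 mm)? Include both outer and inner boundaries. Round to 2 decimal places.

At z = 8.1 mm: the 4.5×14.5 cube contributes its full rectangle (perimeter 38.00 mm). Overall, the cross-section is a single solid region. Total boundary length (outer) = 38.00 mm.

38.00 mm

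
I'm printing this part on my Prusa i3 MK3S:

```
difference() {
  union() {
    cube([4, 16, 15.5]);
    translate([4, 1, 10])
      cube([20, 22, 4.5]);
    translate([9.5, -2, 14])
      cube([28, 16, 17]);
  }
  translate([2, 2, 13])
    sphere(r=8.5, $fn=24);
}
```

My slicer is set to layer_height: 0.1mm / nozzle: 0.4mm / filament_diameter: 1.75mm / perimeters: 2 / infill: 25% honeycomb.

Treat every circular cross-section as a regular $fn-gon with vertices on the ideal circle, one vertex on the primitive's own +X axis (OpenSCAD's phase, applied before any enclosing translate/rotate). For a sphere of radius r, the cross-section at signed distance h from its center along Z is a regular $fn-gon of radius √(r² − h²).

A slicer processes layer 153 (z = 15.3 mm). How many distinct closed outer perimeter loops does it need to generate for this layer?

2

At z = 15.3 mm: the cube (footprint 4×16) is included at this height; the cube at (4, 1) is not intersected at this z (z outside [10, 14.5]); the cube at (9.5, -2) is present — its section is the full 28×16 rectangle; Taking the union: the 2 present regions are separate (no shared area or edge), so areas and boundary lengths simply add and each stays a separate island — 2 connected regions; the sphere at (2, 2): section is a regular 24-gon, circumradius = √(r²−h²) = √(8.5²−2.3²) = 8.183; Taking the first minus the rest: starting from that combined region, the r=8.5 sphere at (2, 2) partially overlaps it — only the 42.90 mm² overlap (of its 207.97 mm²) is removed, clipping the outline — 2 connected regions. The result has 2 disconnected regions.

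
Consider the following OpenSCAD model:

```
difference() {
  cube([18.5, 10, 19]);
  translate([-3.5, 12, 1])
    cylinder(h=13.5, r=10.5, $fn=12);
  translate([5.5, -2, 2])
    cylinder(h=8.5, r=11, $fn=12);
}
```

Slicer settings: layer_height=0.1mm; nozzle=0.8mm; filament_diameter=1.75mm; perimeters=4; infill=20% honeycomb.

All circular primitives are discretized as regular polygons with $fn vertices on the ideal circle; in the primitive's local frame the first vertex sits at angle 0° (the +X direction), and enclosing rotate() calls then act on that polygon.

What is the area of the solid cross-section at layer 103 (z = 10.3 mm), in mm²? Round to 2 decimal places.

59.82 mm²

At z = 10.3 mm: the 18.5×10 cube contributes its full rectangle (area 185.00 mm²); the r=10.5 cylinder at (-3.5, 12) contributes a regular 12-gon of circumradius 10.5 (area = (12/2)·10.500²·sin(360°/12) = 330.75 mm²); the r=11 cylinder at (5.5, -2) gives a regular 12-gon of circumradius 11 (constant along its height) (area = (12/2)·11.000²·sin(360°/12) = 363.00 mm²); Subtracting the remaining from the first: starting from the 18.5×10 cube (185.00 mm²), the r=10.5 cylinder at (-3.5, 12) partially overlaps it — only the 34.11 mm² overlap (of its 330.75 mm²) is removed, clipping the outline; the r=11 cylinder at (5.5, -2) partially overlaps it — only the 91.06 mm² overlap (of its 363.00 mm²) is removed, clipping the outline — area = 59.82 mm². Overall, the cross-section is a single solid region. Net area = 59.82 mm².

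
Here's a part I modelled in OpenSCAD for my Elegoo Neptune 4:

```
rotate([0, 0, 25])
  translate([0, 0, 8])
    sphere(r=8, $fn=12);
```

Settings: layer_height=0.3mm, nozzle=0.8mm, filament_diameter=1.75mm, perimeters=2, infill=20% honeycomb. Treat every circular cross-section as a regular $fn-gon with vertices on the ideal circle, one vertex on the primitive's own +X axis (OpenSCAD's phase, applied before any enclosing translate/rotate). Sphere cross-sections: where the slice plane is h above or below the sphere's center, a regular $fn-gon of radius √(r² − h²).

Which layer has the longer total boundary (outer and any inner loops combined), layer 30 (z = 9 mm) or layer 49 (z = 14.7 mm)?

Layer 30 (z = 9): the sphere: section is a regular 12-gon, circumradius = √(r²−h²) = √(8²−1²) = 7.937 (perimeter = 2·12·7.937·sin(180°/12) = 49.30 mm); (rotated 25° about Z; rotation is an isometry so areas/perimeters/island counts are preserved). So its perimeter = 49.30 mm. Layer 49 (z = 14.7): the r=8 sphere slices to a regular 12-gon of circumradius 4.371 (√(r²−h²) with h=6.7 from center) (perimeter = 2·12·4.371·sin(180°/12) = 27.15 mm); (whole slice rotated 25° about Z — lengths, areas and connectivity unchanged). So its perimeter = 27.15 mm. Layer 30 is larger (49.30 vs 27.15 mm).

layer 30 (z = 9 mm)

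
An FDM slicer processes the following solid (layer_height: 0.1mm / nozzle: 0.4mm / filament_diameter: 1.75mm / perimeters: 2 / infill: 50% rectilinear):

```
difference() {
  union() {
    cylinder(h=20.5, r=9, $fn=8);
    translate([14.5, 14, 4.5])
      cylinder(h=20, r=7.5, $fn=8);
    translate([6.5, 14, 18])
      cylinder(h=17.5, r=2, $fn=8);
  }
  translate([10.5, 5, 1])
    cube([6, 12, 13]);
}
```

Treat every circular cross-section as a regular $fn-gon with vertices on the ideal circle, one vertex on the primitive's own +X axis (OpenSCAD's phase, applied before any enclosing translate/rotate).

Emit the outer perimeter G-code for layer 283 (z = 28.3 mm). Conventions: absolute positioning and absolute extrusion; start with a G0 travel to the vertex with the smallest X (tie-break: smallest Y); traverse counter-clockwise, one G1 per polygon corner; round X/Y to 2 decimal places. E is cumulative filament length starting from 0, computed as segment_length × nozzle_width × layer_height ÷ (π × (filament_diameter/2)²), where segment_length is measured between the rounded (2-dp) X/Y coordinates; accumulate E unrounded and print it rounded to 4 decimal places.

At z = 28.3 mm: the cylinder is not intersected at this z (z outside [0, 20.5]); the cylinder at (14.5, 14) is not intersected at this z (z outside [4.5, 24.5]); the cylinder at (6.5, 14): section is a regular 8-gon, circumradius r=2; Combining (union): only the r=2 cylinder at (6.5, 14) is present, so the union is just that shape — 1 connected region; the cube at (10.5, 5) is absent (z outside [1, 14]); Taking the first minus the rest: none of the subtracted shapes is present at this height, so that combined region is unchanged — 1 connected region. The outline is a single polygon with 8 vertices. Extrusion per mm of travel: 0.4 × 0.1 / (π × 0.875²) = 0.016630. Accumulating E over each segment gives final E = 0.2033.

G0 X4.50 Y14.00 Z28.30
G1 X5.09 Y12.59 E0.0254
G1 X6.50 Y12.00 E0.0508
G1 X7.91 Y12.59 E0.0763
G1 X8.50 Y14.00 E0.1017
G1 X7.91 Y15.41 E0.1271
G1 X6.50 Y16.00 E0.1525
G1 X5.09 Y15.41 E0.1779
G1 X4.50 Y14.00 E0.2033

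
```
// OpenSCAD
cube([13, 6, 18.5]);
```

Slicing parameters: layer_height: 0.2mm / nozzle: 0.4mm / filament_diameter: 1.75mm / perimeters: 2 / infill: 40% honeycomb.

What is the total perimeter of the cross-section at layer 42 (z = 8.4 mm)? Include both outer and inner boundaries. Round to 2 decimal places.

38.00 mm

At z = 8.4 mm: the cube (footprint 13×6) is included at this height (perimeter 38.00 mm). Overall, the cross-section is a single solid region. Total boundary length (outer) = 38.00 mm.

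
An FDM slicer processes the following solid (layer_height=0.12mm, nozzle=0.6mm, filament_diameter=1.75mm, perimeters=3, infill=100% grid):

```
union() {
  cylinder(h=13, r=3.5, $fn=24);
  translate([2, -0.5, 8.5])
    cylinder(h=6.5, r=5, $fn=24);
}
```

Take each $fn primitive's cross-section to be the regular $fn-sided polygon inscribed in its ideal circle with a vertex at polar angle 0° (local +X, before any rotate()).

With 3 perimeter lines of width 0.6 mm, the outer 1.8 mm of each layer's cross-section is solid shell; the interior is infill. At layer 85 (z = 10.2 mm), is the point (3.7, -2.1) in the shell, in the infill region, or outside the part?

At z = 10.2 mm: the r=3.5 cylinder gives a regular 24-gon of circumradius 3.5 (constant along its height); the r=5 cylinder at (2, -0.5) gives a regular 24-gon of circumradius 5 (constant along its height); Merging all regions: the regions partially overlap (shared area 35.69 mm²), so overlapping operands fuse into one piece — 1 connected region. Overall, the cross-section is a single solid region. The nearest boundary edge runs (6.33, -3.00)→(5.54, -4.04); distance from the point to it = 2.63 mm. The point is inside the cross-section and 2.63 mm from the nearest boundary — more than the 1.8 mm shell width (3 × 0.6), so it's in the infill interior.

infill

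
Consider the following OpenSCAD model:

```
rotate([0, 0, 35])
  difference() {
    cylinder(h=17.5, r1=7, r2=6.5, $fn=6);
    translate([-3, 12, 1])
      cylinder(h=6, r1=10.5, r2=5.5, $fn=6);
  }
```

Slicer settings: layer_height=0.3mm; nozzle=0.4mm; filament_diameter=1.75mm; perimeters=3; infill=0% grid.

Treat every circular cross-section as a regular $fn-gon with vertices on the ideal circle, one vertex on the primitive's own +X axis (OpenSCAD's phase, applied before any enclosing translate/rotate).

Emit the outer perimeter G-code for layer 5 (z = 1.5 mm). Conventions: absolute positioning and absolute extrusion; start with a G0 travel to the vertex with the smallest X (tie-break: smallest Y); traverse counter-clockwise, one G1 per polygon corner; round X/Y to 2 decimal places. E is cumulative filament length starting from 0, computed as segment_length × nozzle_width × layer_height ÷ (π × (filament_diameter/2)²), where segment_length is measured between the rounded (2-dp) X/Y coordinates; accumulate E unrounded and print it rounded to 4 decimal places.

G0 X-6.03 Y-0.23 Z1.50
G1 X-5.70 Y-3.99 E0.1883
G1 X0.61 Y-6.93 E0.5356
G1 X6.31 Y-2.94 E0.8827
G1 X5.70 Y3.99 E1.2298
G1 X-0.47 Y6.87 E1.5695
G1 X-0.20 Y3.85 E1.7208
G1 X-6.03 Y-0.23 E2.0758

At z = 1.5 mm: the cone (r1=7→r2=6.5) has section circumradius 6.957 here — a regular 6-gon; the cone at (-3, 12): at t=0.083 of its height the radius interpolates to r₁+(r₂−r₁)t = 10.083, giving a regular 6-gon of that circumradius; After the difference (first − rest): starting from the cone, the cone at (-3, 12) partially overlaps it — only the 19.60 mm² overlap (of its 264.16 mm²) is removed, clipping the outline — 1 connected region; (rotated 35° about Z; rotation is an isometry so areas/perimeters/island counts are preserved). The outline is a single polygon with 7 vertices. Extrusion per mm of travel: 0.4 × 0.3 / (π × 0.875²) = 0.049890. Accumulating E over each segment gives final E = 2.0758.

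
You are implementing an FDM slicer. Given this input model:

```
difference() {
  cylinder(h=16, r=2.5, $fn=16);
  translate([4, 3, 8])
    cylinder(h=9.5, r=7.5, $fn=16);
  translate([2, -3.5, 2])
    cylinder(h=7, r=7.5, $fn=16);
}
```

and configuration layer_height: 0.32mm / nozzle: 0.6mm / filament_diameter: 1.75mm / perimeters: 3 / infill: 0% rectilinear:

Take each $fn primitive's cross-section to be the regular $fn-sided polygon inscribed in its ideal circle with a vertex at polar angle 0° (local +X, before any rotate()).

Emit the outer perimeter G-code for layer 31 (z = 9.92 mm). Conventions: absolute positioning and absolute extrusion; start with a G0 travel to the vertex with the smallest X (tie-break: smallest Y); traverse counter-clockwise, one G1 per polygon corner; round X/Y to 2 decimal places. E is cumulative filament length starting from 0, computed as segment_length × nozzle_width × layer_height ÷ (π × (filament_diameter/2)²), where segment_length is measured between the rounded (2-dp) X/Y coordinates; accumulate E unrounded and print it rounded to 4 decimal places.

G0 X-2.35 Y-0.73 Z9.92
G1 X-2.31 Y-0.96 E0.0186
G1 X-1.77 Y-1.77 E0.0963
G1 X-1.58 Y-1.90 E0.1147
G1 X-2.35 Y-0.73 E0.2265

At z = 9.92 mm: the cylinder: section is a regular 16-gon, circumradius r=2.5; the cylinder at (4, 3): section is a regular 16-gon, circumradius r=7.5; the cylinder at (2, -3.5) does not reach this height (z outside [2, 9]); Taking the first minus the rest: starting from the r=2.5 cylinder, the r=7.5 cylinder at (4, 3) partially overlaps it — only the 19.03 mm² overlap (of its 172.21 mm²) is removed, clipping the outline — 1 connected region. The outline is a single polygon with 4 vertices. Extrusion per mm of travel: 0.6 × 0.32 / (π × 0.875²) = 0.079824. Accumulating E over each segment gives final E = 0.2265.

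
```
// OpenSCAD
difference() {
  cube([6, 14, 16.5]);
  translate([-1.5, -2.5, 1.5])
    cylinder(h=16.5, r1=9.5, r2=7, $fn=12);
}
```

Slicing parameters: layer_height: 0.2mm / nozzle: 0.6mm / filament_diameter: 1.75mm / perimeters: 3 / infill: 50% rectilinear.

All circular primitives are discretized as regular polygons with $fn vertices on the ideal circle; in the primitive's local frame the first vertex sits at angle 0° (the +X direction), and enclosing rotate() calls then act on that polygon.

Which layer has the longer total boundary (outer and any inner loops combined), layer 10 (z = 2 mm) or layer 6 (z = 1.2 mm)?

Layer 10 (z = 2): the cube is present — its section is the full 6×14 rectangle (perimeter 40.00 mm); the cone at (-1.5, -2.5) (r1=9.5→r2=7) has section circumradius 9.424 here — a regular 12-gon (perimeter = 2·12·9.424·sin(180°/12) = 58.54 mm); Taking the first minus the rest: starting from the 6×14 cube, the cone at (-1.5, -2.5) partially overlaps it — only the 31.47 mm² overlap (of its 266.45 mm²) is removed, clipping the outline — boundary = 31.87 mm. So its perimeter = 31.87 mm. Layer 6 (z = 1.2): the cube (footprint 6×14) is included at this height (perimeter 40.00 mm); the cone at (-1.5, -2.5) does not reach this height (z outside [1.5, 18]); After the difference (first − rest): none of the subtracted shapes is present at this height, so the 6×14 cube is unchanged — boundary = 40.00 mm. So its perimeter = 40.00 mm. Layer 6 is larger (40.00 vs 31.87 mm).

layer 6 (z = 1.2 mm)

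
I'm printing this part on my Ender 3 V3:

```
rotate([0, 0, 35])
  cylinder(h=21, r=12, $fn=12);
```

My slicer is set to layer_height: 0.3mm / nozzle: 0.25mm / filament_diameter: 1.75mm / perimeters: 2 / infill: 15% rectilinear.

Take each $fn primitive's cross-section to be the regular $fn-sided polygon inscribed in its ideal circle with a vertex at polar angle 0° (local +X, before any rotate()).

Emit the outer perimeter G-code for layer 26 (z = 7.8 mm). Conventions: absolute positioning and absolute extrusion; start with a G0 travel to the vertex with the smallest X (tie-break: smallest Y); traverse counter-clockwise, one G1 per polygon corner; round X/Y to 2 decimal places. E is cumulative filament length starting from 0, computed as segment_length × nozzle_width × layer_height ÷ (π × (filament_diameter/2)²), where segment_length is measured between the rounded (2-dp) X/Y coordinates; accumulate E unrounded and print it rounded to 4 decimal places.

G0 X-11.95 Y-1.05 Z7.80
G1 X-9.83 Y-6.88 E0.1934
G1 X-5.07 Y-10.88 E0.3873
G1 X1.05 Y-11.95 E0.5810
G1 X6.88 Y-9.83 E0.7745
G1 X10.88 Y-5.07 E0.9683
G1 X11.95 Y1.05 E1.1621
G1 X9.83 Y6.88 E1.3555
G1 X5.07 Y10.88 E1.5494
G1 X-1.05 Y11.95 E1.7431
G1 X-6.88 Y9.83 E1.9365
G1 X-10.88 Y5.07 E2.1304
G1 X-11.95 Y-1.05 E2.3241

At z = 7.8 mm: the r=12 cylinder contributes a regular 12-gon of circumradius 12; (rotated 35° about Z; rotation is an isometry so areas/perimeters/island counts are preserved). The outline is a single polygon with 12 vertices. Extrusion per mm of travel: 0.25 × 0.3 / (π × 0.875²) = 0.031181. Accumulating E over each segment gives final E = 2.3241.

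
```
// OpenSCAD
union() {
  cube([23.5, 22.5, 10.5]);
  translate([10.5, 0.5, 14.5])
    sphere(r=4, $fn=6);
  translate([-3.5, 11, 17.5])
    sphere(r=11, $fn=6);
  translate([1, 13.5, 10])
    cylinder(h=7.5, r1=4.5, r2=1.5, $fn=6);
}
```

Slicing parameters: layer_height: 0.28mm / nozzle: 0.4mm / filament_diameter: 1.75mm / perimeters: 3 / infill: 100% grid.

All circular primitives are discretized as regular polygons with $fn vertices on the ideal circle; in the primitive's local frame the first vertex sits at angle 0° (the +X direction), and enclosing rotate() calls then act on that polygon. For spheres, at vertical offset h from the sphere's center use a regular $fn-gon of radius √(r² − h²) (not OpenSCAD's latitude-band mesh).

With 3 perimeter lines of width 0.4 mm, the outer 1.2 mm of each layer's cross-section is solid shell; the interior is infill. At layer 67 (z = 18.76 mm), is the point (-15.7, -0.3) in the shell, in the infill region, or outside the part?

At z = 18.76 mm: the cube is not intersected at this z (z outside [0, 10.5]); the sphere at (10.5, 0.5) does not reach this height (|z−center|=4.260 > r=4); the r=11 sphere at (-3.5, 11) slices to a regular 6-gon of circumradius 10.928 (√(r²−h²) with h=1.26 from center); the cone at (1, 13.5) is not intersected at this z (z outside [10, 17.5]); Taking the union: only the r=11 sphere at (-3.5, 11) is present, so the union is just that shape — 1 connected region. Overall, the cross-section is a single solid region. The nearest boundary edge runs (-14.43, 11.00)→(-8.96, 1.54); distance from the point to it = 6.75 mm. The point is not inside any of the regions above, so it lies outside the cross-section (6.75 mm from the nearest boundary).

outside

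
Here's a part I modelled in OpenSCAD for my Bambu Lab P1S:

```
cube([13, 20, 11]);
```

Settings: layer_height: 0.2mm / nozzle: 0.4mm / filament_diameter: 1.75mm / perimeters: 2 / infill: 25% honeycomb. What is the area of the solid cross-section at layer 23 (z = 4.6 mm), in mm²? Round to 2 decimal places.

At z = 4.6 mm: the cube (footprint 13×20) is included at this height (area 260.00 mm²). Overall, the cross-section is a single solid region. Net area = 260.00 mm².

260.00 mm²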